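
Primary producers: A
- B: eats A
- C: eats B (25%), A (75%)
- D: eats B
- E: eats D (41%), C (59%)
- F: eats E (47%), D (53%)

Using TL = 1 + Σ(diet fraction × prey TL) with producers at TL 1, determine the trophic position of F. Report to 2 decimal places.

4.26

B: 1 + 1 = 2
C: 1 + (0.25×2 + 0.75×1) = 2.25
D: 1 + 2 = 3
E: 1 + (0.41×3 + 0.59×2.25) = 3.5575
F: 1 + (0.47×3.5575 + 0.53×3) = 4.262025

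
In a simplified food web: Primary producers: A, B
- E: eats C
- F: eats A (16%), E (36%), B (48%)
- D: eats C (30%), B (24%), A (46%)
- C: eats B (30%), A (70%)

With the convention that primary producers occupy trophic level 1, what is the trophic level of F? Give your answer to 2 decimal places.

2.72

C: 1 + (0.3×1 + 0.7×1) = 2
D: 1 + (0.3×2 + 0.24×1 + 0.46×1) = 2.3
E: 1 + 2 = 3
F: 1 + (0.16×1 + 0.36×3 + 0.48×1) = 2.72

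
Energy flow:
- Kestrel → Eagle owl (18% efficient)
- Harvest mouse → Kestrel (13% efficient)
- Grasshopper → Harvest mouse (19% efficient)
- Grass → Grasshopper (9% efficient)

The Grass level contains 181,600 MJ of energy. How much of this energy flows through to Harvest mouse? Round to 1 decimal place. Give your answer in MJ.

3105.4 MJ

Grasshopper: 181600 × 0.09 = 16344 MJ
Harvest mouse: 16344 × 0.19 = 3105.36 MJ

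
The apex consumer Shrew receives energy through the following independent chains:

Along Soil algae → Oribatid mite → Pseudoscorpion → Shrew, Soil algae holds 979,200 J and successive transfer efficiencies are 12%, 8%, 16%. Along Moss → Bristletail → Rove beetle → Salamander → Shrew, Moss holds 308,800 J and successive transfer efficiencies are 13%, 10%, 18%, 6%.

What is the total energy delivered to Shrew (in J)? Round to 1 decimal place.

1547.4 J

Via Soil algae: 979200 × 0.12 × 0.08 × 0.16 = 1504.0512 J
Via Moss: 308800 × 0.13 × 0.1 × 0.18 × 0.06 = 43.35552 J
Total at Shrew: 1504.0512 + 43.35552 = 1547.40672 J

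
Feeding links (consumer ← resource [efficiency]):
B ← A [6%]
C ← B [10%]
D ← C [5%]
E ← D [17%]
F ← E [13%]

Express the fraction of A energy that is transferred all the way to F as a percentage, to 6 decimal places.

0.000663%

Product of link efficiencies: 0.06 × 0.1 × 0.05 × 0.17 × 0.13 = 0.00000663
As a percentage: 0.00000663 × 100 = 0.000663%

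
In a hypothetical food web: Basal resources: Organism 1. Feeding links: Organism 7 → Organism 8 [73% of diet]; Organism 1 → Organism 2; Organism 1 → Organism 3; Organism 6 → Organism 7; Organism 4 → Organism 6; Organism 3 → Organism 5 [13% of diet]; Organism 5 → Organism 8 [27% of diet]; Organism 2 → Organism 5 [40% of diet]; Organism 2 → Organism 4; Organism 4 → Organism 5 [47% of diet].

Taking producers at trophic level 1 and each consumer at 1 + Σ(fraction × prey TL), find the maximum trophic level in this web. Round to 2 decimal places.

Organism 2: 1 + 1 = 2
Organism 3: 1 + 1 = 2
Organism 4: 1 + 2 = 3
Organism 5: 1 + (0.13×2 + 0.47×3 + 0.4×2) = 3.47
Organism 6: 1 + 3 = 4
Organism 7: 1 + 4 = 5
Organism 8: 1 + (0.27×3.47 + 0.73×5) = 5.5869

5.59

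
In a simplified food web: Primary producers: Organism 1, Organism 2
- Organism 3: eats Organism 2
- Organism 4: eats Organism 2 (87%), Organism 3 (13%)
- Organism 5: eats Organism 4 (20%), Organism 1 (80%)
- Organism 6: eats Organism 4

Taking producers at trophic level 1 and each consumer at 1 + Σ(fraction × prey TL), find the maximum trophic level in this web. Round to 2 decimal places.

3.13

Organism 3: 1 + 1 = 2
Organism 4: 1 + (0.87×1 + 0.13×2) = 2.13
Organism 5: 1 + (0.2×2.13 + 0.8×1) = 2.226
Organism 6: 1 + 2.13 = 3.13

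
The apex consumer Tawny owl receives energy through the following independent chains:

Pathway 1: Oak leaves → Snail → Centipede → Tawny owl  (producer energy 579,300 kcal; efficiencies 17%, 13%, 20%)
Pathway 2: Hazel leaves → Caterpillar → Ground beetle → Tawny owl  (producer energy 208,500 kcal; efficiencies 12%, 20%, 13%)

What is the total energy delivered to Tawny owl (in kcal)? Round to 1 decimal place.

3211.0 kcal

Pathway 1: 579300 × 0.17 × 0.13 × 0.2 = 2560.506 kcal
Pathway 2: 208500 × 0.12 × 0.2 × 0.13 = 650.52 kcal
Total at Tawny owl: 2560.506 + 650.52 = 3211.026 kcal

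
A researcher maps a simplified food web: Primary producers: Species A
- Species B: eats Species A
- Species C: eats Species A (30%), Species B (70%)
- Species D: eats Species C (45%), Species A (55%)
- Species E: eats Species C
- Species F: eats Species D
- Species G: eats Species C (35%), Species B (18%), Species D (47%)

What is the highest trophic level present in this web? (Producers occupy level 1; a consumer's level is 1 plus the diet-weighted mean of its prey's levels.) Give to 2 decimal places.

3.77

Species B: 1 + 1 = 2
Species C: 1 + (0.3×1 + 0.7×2) = 2.7
Species D: 1 + (0.45×2.7 + 0.55×1) = 2.765
Species E: 1 + 2.7 = 3.7
Species F: 1 + 2.765 = 3.765
Species G: 1 + (0.35×2.7 + 0.18×2 + 0.47×2.765) = 3.60455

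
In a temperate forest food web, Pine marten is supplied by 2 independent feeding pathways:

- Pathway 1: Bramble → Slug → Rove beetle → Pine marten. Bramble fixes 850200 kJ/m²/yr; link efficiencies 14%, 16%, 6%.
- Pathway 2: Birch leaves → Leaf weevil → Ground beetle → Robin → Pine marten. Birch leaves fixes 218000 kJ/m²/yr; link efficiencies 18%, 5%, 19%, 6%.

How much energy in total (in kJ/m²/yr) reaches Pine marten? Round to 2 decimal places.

1165.04 kJ/m²/yr

Pathway 1: 850200 × 0.14 × 0.16 × 0.06 = 1142.6688 kJ/m²/yr
Pathway 2: 218000 × 0.18 × 0.05 × 0.19 × 0.06 = 22.3668 kJ/m²/yr
Total at Pine marten: 1142.6688 + 22.3668 = 1165.0356 kJ/m²/yr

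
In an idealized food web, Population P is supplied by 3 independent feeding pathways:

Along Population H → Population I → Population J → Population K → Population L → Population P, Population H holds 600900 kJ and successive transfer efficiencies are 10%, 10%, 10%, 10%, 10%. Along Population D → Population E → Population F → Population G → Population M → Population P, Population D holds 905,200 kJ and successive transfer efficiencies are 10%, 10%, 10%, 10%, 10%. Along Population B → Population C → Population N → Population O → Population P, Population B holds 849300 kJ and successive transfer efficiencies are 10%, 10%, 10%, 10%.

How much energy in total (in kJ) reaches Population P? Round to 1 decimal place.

Via Population H: 600900 × 0.1 × 0.1 × 0.1 × 0.1 × 0.1 = 6.009 kJ
Via Population D: 905200 × 0.1 × 0.1 × 0.1 × 0.1 × 0.1 = 9.052 kJ
Via Population B: 849300 × 0.1 × 0.1 × 0.1 × 0.1 = 84.93 kJ
Total at Population P: 6.009 + 9.052 + 84.93 = 99.991 kJ

100.0 kJ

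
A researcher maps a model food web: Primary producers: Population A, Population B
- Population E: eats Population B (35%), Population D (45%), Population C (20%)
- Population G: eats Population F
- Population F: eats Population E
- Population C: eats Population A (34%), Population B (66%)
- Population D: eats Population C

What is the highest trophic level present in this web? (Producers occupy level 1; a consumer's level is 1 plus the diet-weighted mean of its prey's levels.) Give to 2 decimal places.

5.10

Population C: 1 + (0.34×1 + 0.66×1) = 2
Population D: 1 + 2 = 3
Population E: 1 + (0.35×1 + 0.45×3 + 0.2×2) = 3.1
Population F: 1 + 3.1 = 4.1
Population G: 1 + 4.1 = 5.1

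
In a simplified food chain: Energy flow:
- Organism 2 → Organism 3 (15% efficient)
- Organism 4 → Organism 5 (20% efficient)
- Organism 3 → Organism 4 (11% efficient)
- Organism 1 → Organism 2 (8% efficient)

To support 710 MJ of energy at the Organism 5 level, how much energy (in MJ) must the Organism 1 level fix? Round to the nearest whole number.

2689394 MJ

Cumulative transfer efficiency: 0.08 × 0.15 × 0.11 × 0.2 = 0.000264
Organism 1 energy = 710 / 0.000264 = 2689394 MJ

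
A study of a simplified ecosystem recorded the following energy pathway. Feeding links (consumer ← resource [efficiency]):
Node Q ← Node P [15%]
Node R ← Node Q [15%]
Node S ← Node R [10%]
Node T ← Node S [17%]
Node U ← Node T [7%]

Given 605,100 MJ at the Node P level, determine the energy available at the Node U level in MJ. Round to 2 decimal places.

16.20 MJ

Node Q: 605100 × 0.15 = 90765 MJ
Node R: 90765 × 0.15 = 13614.75 MJ
Node S: 13614.75 × 0.1 = 1361.475 MJ
Node T: 1361.475 × 0.17 = 231.45075 MJ
Node U: 231.45075 × 0.07 = 16.2015525 MJ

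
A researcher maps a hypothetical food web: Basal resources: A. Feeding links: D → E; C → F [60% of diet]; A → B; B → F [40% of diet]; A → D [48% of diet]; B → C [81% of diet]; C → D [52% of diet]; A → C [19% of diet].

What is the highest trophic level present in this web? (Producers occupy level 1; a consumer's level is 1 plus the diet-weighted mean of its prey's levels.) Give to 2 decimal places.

B: 1 + 1 = 2
C: 1 + (0.81×2 + 0.19×1) = 2.81
D: 1 + (0.48×1 + 0.52×2.81) = 2.9412
E: 1 + 2.9412 = 3.9412
F: 1 + (0.4×2 + 0.6×2.81) = 3.486

3.94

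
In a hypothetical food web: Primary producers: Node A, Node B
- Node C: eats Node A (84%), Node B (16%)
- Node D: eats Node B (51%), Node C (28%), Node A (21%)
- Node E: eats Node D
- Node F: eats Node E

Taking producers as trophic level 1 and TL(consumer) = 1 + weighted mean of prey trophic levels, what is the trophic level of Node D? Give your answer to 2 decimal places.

2.28

Node C: 1 + (0.84×1 + 0.16×1) = 2
Node D: 1 + (0.51×1 + 0.28×2 + 0.21×1) = 2.28
Node E: 1 + 2.28 = 3.28
Node F: 1 + 3.28 = 4.28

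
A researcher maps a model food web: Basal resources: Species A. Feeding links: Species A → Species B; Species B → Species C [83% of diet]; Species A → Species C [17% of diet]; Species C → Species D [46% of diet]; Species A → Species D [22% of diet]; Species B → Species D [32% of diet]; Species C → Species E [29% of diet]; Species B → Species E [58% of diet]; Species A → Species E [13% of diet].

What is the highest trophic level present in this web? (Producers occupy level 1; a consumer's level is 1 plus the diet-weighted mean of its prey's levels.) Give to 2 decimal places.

Species B: 1 + 1 = 2
Species C: 1 + (0.83×2 + 0.17×1) = 2.83
Species D: 1 + (0.46×2.83 + 0.22×1 + 0.32×2) = 3.1618
Species E: 1 + (0.29×2.83 + 0.58×2 + 0.13×1) = 3.1107

3.16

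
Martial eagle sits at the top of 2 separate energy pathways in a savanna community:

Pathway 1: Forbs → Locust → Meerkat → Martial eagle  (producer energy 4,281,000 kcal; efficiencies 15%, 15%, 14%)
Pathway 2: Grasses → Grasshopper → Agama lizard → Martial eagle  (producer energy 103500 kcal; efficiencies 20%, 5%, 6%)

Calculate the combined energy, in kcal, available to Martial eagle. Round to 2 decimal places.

Pathway 1: 4281000 × 0.15 × 0.15 × 0.14 = 13485.15 kcal
Pathway 2: 103500 × 0.2 × 0.05 × 0.06 = 62.1 kcal
Total at Martial eagle: 13485.15 + 62.1 = 13547.25 kcal

13547.25 kcal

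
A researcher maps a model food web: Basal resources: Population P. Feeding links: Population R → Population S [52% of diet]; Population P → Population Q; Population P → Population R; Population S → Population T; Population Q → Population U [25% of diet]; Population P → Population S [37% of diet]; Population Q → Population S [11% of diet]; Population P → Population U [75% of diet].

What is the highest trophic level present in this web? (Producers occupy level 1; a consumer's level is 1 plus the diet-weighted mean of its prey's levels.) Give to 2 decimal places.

Population Q: 1 + 1 = 2
Population R: 1 + 1 = 2
Population S: 1 + (0.52×2 + 0.11×2 + 0.37×1) = 2.63
Population T: 1 + 2.63 = 3.63
Population U: 1 + (0.25×2 + 0.75×1) = 2.25

3.63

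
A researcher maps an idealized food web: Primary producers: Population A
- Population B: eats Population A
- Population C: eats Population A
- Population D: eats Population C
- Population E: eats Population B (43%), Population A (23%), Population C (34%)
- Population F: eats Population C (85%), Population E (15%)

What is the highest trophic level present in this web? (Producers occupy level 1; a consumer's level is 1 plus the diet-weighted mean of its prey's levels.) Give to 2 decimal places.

Population B: 1 + 1 = 2
Population C: 1 + 1 = 2
Population D: 1 + 2 = 3
Population E: 1 + (0.43×2 + 0.23×1 + 0.34×2) = 2.77
Population F: 1 + (0.85×2 + 0.15×2.77) = 3.1155

3.12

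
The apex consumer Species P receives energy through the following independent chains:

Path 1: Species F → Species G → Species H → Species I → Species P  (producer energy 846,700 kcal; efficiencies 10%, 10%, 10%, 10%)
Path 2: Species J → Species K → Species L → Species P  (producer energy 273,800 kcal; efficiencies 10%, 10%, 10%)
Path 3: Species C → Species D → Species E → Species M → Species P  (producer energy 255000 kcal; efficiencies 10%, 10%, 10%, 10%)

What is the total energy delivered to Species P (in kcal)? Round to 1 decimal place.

384.0 kcal

Path 1: 846700 × 0.1 × 0.1 × 0.1 × 0.1 = 84.67 kcal
Path 2: 273800 × 0.1 × 0.1 × 0.1 = 273.8 kcal
Path 3: 255000 × 0.1 × 0.1 × 0.1 × 0.1 = 25.5 kcal
Total at Species P: 84.67 + 273.8 + 25.5 = 383.97 kcal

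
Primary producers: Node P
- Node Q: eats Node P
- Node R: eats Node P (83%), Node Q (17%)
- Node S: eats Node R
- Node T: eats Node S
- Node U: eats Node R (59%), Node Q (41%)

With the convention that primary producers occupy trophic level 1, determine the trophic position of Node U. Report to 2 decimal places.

Node Q: 1 + 1 = 2
Node R: 1 + (0.83×1 + 0.17×2) = 2.17
Node S: 1 + 2.17 = 3.17
Node T: 1 + 3.17 = 4.17
Node U: 1 + (0.59×2.17 + 0.41×2) = 3.1003

3.10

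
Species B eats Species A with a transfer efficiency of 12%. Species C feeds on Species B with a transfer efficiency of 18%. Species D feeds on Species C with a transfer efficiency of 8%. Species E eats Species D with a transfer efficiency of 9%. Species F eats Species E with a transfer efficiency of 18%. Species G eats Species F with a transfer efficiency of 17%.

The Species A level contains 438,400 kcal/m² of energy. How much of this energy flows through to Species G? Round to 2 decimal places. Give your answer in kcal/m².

2.09 kcal/m²

Species B: 438400 × 0.12 = 52608 kcal/m²
Species C: 52608 × 0.18 = 9469.44 kcal/m²
Species D: 9469.44 × 0.08 = 757.5552 kcal/m²
Species E: 757.5552 × 0.09 = 68.179968 kcal/m²
Species F: 68.179968 × 0.18 = 12.27239424 kcal/m²
Species G: 12.27239424 × 0.17 = 2.0863070208 kcal/m²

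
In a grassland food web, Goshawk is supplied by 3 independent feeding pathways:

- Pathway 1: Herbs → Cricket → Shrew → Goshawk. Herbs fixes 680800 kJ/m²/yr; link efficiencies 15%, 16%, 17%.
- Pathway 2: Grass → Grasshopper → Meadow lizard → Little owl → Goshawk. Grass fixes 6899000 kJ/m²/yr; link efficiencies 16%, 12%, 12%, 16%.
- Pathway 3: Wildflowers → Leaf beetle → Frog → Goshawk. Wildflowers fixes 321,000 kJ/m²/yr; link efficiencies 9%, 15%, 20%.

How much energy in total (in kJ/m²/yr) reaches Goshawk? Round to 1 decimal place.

Pathway 1: 680800 × 0.15 × 0.16 × 0.17 = 2777.664 kJ/m²/yr
Pathway 2: 6899000 × 0.16 × 0.12 × 0.12 × 0.16 = 2543.24736 kJ/m²/yr
Pathway 3: 321000 × 0.09 × 0.15 × 0.2 = 866.7 kJ/m²/yr
Total at Goshawk: 2777.664 + 2543.24736 + 866.7 = 6187.61136 kJ/m²/yr

6187.6 kJ/m²/yr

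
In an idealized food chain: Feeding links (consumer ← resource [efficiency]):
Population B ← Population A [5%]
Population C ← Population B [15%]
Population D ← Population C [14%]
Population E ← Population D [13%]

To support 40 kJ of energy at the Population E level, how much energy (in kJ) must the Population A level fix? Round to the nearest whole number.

Cumulative transfer efficiency: 0.05 × 0.15 × 0.14 × 0.13 = 0.0001365
Population A energy = 40 / 0.0001365 = 293040 kJ

293040 kJ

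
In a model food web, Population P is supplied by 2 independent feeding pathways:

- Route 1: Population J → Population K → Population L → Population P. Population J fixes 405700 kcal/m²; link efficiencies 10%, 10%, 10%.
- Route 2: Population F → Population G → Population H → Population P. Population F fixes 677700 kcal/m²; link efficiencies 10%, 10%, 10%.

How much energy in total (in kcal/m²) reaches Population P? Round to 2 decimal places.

Route 1: 405700 × 0.1 × 0.1 × 0.1 = 405.7 kcal/m²
Route 2: 677700 × 0.1 × 0.1 × 0.1 = 677.7 kcal/m²
Total at Population P: 405.7 + 677.7 = 1083.4 kcal/m²

1083.40 kcal/m²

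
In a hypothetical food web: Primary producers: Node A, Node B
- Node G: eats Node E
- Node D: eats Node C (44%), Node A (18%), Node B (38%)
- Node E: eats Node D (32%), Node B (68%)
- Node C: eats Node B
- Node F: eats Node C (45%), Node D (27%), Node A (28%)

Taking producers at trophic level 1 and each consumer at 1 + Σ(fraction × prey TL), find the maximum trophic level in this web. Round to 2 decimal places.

3.46

Node C: 1 + 1 = 2
Node D: 1 + (0.44×2 + 0.18×1 + 0.38×1) = 2.44
Node E: 1 + (0.32×2.44 + 0.68×1) = 2.4608
Node F: 1 + (0.45×2 + 0.27×2.44 + 0.28×1) = 2.8388
Node G: 1 + 2.4608 = 3.4608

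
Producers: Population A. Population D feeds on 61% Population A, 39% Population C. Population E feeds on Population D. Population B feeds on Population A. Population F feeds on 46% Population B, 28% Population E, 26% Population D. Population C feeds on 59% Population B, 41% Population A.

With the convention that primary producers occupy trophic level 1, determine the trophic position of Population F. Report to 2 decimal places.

Population B: 1 + 1 = 2
Population C: 1 + (0.59×2 + 0.41×1) = 2.59
Population D: 1 + (0.61×1 + 0.39×2.59) = 2.6201
Population E: 1 + 2.6201 = 3.6201
Population F: 1 + (0.46×2 + 0.28×3.6201 + 0.26×2.6201) = 3.614854

3.61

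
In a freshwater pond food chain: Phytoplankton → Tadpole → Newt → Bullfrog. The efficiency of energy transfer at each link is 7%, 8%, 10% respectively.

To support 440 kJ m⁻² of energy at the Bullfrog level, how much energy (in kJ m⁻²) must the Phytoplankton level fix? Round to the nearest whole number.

Cumulative transfer efficiency: 0.07 × 0.08 × 0.1 = 0.00056
Phytoplankton energy = 440 / 0.00056 = 785714 kJ m⁻²

785714 kJ m⁻²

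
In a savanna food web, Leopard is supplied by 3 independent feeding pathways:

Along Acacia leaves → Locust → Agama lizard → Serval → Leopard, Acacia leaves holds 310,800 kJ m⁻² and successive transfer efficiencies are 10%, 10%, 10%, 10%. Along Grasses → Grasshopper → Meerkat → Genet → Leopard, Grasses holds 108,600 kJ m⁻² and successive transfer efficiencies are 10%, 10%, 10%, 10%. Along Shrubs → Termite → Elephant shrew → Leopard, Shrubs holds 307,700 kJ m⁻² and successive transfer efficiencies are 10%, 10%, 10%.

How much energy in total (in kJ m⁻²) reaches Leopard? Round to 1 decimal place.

Via Acacia leaves: 310800 × 0.1 × 0.1 × 0.1 × 0.1 = 31.08 kJ m⁻²
Via Grasses: 108600 × 0.1 × 0.1 × 0.1 × 0.1 = 10.86 kJ m⁻²
Via Shrubs: 307700 × 0.1 × 0.1 × 0.1 = 307.7 kJ m⁻²
Total at Leopard: 31.08 + 10.86 + 307.7 = 349.64 kJ m⁻²

349.6 kJ m⁻²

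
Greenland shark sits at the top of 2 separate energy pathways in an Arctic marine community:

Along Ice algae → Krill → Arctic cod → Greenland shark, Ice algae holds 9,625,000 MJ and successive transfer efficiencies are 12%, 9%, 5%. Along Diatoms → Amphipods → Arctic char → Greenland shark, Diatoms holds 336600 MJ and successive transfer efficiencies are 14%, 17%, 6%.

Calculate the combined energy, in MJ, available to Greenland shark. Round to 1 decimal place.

5678.2 MJ

Via Ice algae: 9625000 × 0.12 × 0.09 × 0.05 = 5197.5 MJ
Via Diatoms: 336600 × 0.14 × 0.17 × 0.06 = 480.6648 MJ
Total at Greenland shark: 5197.5 + 480.6648 = 5678.1648 MJ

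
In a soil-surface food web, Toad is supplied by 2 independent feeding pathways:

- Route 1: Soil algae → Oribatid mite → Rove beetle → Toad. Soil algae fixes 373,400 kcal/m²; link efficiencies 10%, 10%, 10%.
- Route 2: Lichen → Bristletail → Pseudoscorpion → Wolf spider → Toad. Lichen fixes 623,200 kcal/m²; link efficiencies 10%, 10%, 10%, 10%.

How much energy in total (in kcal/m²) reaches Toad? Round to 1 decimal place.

Route 1: 373400 × 0.1 × 0.1 × 0.1 = 373.4 kcal/m²
Route 2: 623200 × 0.1 × 0.1 × 0.1 × 0.1 = 62.32 kcal/m²
Total at Toad: 373.4 + 62.32 = 435.72 kcal/m²

435.7 kcal/m²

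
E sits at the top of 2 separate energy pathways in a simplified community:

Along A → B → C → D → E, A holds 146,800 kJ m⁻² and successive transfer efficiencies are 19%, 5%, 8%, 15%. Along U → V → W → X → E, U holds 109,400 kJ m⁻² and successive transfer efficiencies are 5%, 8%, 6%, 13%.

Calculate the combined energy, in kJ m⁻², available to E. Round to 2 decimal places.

20.15 kJ m⁻²

Via A: 146800 × 0.19 × 0.05 × 0.08 × 0.15 = 16.7352 kJ m⁻²
Via U: 109400 × 0.05 × 0.08 × 0.06 × 0.13 = 3.41328 kJ m⁻²
Total at E: 16.7352 + 3.41328 = 20.14848 kJ m⁻²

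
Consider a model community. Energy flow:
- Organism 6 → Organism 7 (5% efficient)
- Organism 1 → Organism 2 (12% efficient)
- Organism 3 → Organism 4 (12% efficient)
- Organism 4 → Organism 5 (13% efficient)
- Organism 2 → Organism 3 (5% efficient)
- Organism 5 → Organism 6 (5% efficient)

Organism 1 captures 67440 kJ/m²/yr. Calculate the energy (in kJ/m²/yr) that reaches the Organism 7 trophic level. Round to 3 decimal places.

0.016 kJ/m²/yr

Organism 2: 67440 × 0.12 = 8092.8 kJ/m²/yr
Organism 3: 8092.8 × 0.05 = 404.64 kJ/m²/yr
Organism 4: 404.64 × 0.12 = 48.5568 kJ/m²/yr
Organism 5: 48.5568 × 0.13 = 6.312384 kJ/m²/yr
Organism 6: 6.312384 × 0.05 = 0.3156192 kJ/m²/yr
Organism 7: 0.3156192 × 0.05 = 0.01578096 kJ/m²/yr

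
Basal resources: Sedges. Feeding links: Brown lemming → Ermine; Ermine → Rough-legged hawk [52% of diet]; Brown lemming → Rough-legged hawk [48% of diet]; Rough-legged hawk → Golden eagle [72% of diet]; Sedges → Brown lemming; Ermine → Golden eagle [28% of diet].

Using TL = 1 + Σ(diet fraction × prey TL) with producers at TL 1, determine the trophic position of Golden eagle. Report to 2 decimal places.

4.37

Brown lemming: 1 + 1 = 2
Ermine: 1 + 2 = 3
Rough-legged hawk: 1 + (0.52×3 + 0.48×2) = 3.52
Golden eagle: 1 + (0.28×3 + 0.72×3.52) = 4.3744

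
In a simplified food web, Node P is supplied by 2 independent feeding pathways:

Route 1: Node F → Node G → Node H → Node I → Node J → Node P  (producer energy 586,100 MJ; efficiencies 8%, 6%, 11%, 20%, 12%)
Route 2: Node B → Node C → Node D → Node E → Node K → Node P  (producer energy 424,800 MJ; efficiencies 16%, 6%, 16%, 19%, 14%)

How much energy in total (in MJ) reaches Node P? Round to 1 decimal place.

Route 1: 586100 × 0.08 × 0.06 × 0.11 × 0.2 × 0.12 = 7.4270592 MJ
Route 2: 424800 × 0.16 × 0.06 × 0.16 × 0.19 × 0.14 = 17.35630848 MJ
Total at Node P: 7.4270592 + 17.35630848 = 24.78336768 MJ

24.8 MJ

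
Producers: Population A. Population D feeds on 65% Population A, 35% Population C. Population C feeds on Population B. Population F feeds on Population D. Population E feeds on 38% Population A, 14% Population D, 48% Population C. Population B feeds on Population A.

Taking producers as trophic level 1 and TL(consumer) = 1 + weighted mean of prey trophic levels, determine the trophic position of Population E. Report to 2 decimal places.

Population B: 1 + 1 = 2
Population C: 1 + 2 = 3
Population D: 1 + (0.65×1 + 0.35×3) = 2.7
Population E: 1 + (0.38×1 + 0.14×2.7 + 0.48×3) = 3.198
Population F: 1 + 2.7 = 3.7

3.20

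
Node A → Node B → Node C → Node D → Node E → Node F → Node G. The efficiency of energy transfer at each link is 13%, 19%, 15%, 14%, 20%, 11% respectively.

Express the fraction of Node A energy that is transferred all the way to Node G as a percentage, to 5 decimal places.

Product of link efficiencies: 0.13 × 0.19 × 0.15 × 0.14 × 0.2 × 0.11 = 0.0000114114
As a percentage: 0.0000114114 × 100 = 0.00114%

0.00114%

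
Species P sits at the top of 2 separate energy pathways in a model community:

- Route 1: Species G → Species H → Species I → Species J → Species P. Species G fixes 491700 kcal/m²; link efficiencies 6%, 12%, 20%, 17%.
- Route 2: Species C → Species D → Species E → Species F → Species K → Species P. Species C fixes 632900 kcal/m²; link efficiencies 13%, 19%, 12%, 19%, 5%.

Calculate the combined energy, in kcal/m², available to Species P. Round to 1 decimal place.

Route 1: 491700 × 0.06 × 0.12 × 0.2 × 0.17 = 120.36816 kcal/m²
Route 2: 632900 × 0.13 × 0.19 × 0.12 × 0.19 × 0.05 = 17.8211982 kcal/m²
Total at Species P: 120.36816 + 17.8211982 = 138.1893582 kcal/m²

138.2 kcal/m²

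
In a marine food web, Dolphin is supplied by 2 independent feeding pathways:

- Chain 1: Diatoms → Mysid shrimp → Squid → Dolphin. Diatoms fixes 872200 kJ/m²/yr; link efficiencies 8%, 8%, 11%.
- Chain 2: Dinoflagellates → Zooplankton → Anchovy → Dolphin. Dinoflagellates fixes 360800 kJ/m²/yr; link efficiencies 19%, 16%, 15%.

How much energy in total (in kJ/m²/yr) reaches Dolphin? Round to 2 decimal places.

2259.28 kJ/m²/yr

Chain 1: 872200 × 0.08 × 0.08 × 0.11 = 614.0288 kJ/m²/yr
Chain 2: 360800 × 0.19 × 0.16 × 0.15 = 1645.248 kJ/m²/yr
Total at Dolphin: 614.0288 + 1645.248 = 2259.2768 kJ/m²/yr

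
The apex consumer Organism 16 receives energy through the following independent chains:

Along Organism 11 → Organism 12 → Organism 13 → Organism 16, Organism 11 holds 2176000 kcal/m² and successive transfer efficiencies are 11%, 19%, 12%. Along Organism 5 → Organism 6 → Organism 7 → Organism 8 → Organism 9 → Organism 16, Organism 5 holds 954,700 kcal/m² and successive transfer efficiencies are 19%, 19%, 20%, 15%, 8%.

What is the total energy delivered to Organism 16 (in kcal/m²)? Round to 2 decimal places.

Via Organism 11: 2176000 × 0.11 × 0.19 × 0.12 = 5457.408 kcal/m²
Via Organism 5: 954700 × 0.19 × 0.19 × 0.2 × 0.15 × 0.08 = 82.715208 kcal/m²
Total at Organism 16: 5457.408 + 82.715208 = 5540.123208 kcal/m²

5540.12 kcal/m²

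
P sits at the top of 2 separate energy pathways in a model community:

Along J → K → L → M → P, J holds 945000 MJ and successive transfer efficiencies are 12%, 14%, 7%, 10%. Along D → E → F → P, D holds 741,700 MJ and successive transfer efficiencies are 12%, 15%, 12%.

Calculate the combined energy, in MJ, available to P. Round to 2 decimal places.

1713.20 MJ

Via J: 945000 × 0.12 × 0.14 × 0.07 × 0.1 = 111.132 MJ
Via D: 741700 × 0.12 × 0.15 × 0.12 = 1602.072 MJ
Total at P: 111.132 + 1602.072 = 1713.204 MJ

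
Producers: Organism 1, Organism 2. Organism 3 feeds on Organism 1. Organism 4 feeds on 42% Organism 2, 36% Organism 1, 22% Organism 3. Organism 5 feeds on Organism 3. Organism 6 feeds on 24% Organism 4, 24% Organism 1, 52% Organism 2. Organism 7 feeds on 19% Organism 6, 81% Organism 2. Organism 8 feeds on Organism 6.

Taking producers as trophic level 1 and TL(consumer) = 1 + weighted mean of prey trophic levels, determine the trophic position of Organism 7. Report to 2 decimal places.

2.25

Organism 3: 1 + 1 = 2
Organism 4: 1 + (0.42×1 + 0.36×1 + 0.22×2) = 2.22
Organism 5: 1 + 2 = 3
Organism 6: 1 + (0.24×2.22 + 0.24×1 + 0.52×1) = 2.2928
Organism 7: 1 + (0.19×2.2928 + 0.81×1) = 2.245632
Organism 8: 1 + 2.2928 = 3.2928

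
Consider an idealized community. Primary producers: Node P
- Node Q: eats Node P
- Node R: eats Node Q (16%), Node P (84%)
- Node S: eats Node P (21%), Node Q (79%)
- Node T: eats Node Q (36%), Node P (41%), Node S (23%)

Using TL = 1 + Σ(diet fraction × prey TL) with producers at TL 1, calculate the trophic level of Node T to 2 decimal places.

Node Q: 1 + 1 = 2
Node R: 1 + (0.16×2 + 0.84×1) = 2.16
Node S: 1 + (0.21×1 + 0.79×2) = 2.79
Node T: 1 + (0.36×2 + 0.41×1 + 0.23×2.79) = 2.7717

2.77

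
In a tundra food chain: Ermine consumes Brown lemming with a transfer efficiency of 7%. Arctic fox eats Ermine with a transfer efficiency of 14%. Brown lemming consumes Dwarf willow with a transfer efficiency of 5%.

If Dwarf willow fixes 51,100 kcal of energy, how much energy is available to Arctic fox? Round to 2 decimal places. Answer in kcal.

Brown lemming: 51100 × 0.05 = 2555 kcal
Ermine: 2555 × 0.07 = 178.85 kcal
Arctic fox: 178.85 × 0.14 = 25.039 kcal

25.04 kcal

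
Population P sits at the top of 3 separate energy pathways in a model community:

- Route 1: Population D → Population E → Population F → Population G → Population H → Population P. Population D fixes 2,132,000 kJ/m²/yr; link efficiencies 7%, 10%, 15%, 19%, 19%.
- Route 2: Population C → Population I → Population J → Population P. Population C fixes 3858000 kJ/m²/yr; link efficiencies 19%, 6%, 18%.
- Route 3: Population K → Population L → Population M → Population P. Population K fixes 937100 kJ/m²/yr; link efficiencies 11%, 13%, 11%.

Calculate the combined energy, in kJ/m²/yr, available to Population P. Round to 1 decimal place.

Route 1: 2132000 × 0.07 × 0.1 × 0.15 × 0.19 × 0.19 = 80.81346 kJ/m²/yr
Route 2: 3858000 × 0.19 × 0.06 × 0.18 = 7916.616 kJ/m²/yr
Route 3: 937100 × 0.11 × 0.13 × 0.11 = 1474.0583 kJ/m²/yr
Total at Population P: 80.81346 + 7916.616 + 1474.0583 = 9471.48776 kJ/m²/yr

9471.5 kJ/m²/yr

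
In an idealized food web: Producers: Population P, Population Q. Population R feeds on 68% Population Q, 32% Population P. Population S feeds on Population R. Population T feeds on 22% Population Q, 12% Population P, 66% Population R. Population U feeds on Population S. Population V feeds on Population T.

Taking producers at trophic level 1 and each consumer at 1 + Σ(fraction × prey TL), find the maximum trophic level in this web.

Population R: 1 + (0.68×1 + 0.32×1) = 2
Population S: 1 + 2 = 3
Population T: 1 + (0.22×1 + 0.12×1 + 0.66×2) = 2.66
Population U: 1 + 3 = 4
Population V: 1 + 2.66 = 3.66

4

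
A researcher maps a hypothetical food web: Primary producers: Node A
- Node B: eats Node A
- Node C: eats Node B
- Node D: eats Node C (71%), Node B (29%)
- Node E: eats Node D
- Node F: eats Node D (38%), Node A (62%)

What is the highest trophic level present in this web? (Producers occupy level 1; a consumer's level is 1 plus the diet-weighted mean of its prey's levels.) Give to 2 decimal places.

Node B: 1 + 1 = 2
Node C: 1 + 2 = 3
Node D: 1 + (0.71×3 + 0.29×2) = 3.71
Node E: 1 + 3.71 = 4.71
Node F: 1 + (0.38×3.71 + 0.62×1) = 3.0298

4.71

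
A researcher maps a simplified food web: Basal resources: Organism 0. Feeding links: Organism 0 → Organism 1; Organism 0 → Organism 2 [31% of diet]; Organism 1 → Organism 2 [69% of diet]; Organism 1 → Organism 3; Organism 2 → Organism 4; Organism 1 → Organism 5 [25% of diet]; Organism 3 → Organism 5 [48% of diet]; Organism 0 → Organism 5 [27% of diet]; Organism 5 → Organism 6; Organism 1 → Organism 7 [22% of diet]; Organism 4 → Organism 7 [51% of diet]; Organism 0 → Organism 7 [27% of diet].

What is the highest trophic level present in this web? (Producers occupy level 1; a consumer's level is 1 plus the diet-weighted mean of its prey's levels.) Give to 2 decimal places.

4.21

Organism 1: 1 + 1 = 2
Organism 2: 1 + (0.31×1 + 0.69×2) = 2.69
Organism 3: 1 + 2 = 3
Organism 4: 1 + 2.69 = 3.69
Organism 5: 1 + (0.25×2 + 0.48×3 + 0.27×1) = 3.21
Organism 6: 1 + 3.21 = 4.21
Organism 7: 1 + (0.22×2 + 0.51×3.69 + 0.27×1) = 3.5919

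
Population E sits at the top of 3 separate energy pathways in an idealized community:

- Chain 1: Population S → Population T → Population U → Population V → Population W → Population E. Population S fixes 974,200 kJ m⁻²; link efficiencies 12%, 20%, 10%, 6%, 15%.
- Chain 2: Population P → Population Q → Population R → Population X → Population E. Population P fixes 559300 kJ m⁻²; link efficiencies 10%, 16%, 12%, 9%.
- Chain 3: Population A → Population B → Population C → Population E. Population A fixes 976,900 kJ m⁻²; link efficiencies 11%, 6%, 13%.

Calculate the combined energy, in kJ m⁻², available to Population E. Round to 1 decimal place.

Chain 1: 974200 × 0.12 × 0.2 × 0.1 × 0.06 × 0.15 = 21.04272 kJ m⁻²
Chain 2: 559300 × 0.1 × 0.16 × 0.12 × 0.09 = 96.64704 kJ m⁻²
Chain 3: 976900 × 0.11 × 0.06 × 0.13 = 838.1802 kJ m⁻²
Total at Population E: 21.04272 + 96.64704 + 838.1802 = 955.86996 kJ m⁻²

955.9 kJ m⁻²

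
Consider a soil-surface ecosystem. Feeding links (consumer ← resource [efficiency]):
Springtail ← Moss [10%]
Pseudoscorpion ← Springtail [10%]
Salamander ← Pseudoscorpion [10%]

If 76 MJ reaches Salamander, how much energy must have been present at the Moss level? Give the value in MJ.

Cumulative transfer efficiency: 0.1 × 0.1 × 0.1 = 0.001
Moss energy = 76 / 0.001 = 76000 MJ

76000 MJ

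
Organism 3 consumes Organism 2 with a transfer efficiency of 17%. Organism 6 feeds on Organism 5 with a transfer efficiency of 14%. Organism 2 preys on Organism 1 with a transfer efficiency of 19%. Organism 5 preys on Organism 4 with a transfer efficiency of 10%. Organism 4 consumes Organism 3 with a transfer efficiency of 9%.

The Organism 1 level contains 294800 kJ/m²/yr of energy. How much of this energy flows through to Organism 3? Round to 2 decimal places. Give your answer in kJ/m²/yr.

Organism 2: 294800 × 0.19 = 56012 kJ/m²/yr
Organism 3: 56012 × 0.17 = 9522.04 kJ/m²/yr

9522.04 kJ/m²/yr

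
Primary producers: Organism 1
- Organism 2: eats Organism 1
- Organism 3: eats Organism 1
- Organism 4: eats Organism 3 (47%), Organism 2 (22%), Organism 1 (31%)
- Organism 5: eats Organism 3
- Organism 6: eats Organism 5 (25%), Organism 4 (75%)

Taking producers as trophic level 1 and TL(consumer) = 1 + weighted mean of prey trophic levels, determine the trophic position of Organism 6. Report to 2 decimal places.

3.77

Organism 2: 1 + 1 = 2
Organism 3: 1 + 1 = 2
Organism 4: 1 + (0.47×2 + 0.22×2 + 0.31×1) = 2.69
Organism 5: 1 + 2 = 3
Organism 6: 1 + (0.25×3 + 0.75×2.69) = 3.7675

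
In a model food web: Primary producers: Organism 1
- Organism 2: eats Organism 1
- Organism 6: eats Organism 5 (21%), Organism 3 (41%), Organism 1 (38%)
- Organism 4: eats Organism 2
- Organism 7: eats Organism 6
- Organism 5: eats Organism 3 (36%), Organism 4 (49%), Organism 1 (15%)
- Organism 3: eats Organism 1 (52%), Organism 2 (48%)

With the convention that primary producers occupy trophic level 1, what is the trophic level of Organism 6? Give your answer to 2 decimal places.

Organism 2: 1 + 1 = 2
Organism 3: 1 + (0.52×1 + 0.48×2) = 2.48
Organism 4: 1 + 2 = 3
Organism 5: 1 + (0.36×2.48 + 0.49×3 + 0.15×1) = 3.5128
Organism 6: 1 + (0.21×3.5128 + 0.41×2.48 + 0.38×1) = 3.134488
Organism 7: 1 + 3.134488 = 4.134488

3.13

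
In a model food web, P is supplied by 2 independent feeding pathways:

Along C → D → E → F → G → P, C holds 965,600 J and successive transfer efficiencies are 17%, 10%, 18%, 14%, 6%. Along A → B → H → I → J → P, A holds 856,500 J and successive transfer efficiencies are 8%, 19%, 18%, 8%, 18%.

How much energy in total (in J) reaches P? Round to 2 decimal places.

58.56 J

Via C: 965600 × 0.17 × 0.1 × 0.18 × 0.14 × 0.06 = 24.8197824 J
Via A: 856500 × 0.08 × 0.19 × 0.18 × 0.08 × 0.18 = 33.7447296 J
Total at P: 24.8197824 + 33.7447296 = 58.564512 J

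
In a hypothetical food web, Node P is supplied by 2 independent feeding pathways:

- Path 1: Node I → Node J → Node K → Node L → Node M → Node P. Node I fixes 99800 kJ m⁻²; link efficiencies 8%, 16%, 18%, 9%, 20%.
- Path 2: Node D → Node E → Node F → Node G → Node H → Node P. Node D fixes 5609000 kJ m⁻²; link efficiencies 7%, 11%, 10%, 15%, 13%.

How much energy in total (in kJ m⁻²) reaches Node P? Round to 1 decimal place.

88.4 kJ m⁻²

Path 1: 99800 × 0.08 × 0.16 × 0.18 × 0.09 × 0.2 = 4.1389056 kJ m⁻²
Path 2: 5609000 × 0.07 × 0.11 × 0.1 × 0.15 × 0.13 = 84.219135 kJ m⁻²
Total at Node P: 4.1389056 + 84.219135 = 88.3580406 kJ m⁻²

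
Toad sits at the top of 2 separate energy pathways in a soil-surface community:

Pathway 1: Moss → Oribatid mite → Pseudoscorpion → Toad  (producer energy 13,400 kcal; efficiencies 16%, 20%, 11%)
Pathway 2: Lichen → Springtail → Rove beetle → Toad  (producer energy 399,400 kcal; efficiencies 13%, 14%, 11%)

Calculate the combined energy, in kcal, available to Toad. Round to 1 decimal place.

846.8 kcal

Pathway 1: 13400 × 0.16 × 0.2 × 0.11 = 47.168 kcal
Pathway 2: 399400 × 0.13 × 0.14 × 0.11 = 799.5988 kcal
Total at Toad: 47.168 + 799.5988 = 846.7668 kcal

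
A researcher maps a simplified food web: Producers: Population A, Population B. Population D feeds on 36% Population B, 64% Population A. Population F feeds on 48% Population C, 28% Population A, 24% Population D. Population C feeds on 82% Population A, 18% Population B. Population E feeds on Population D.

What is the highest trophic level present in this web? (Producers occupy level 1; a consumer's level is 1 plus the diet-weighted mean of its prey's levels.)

3

Population C: 1 + (0.82×1 + 0.18×1) = 2
Population D: 1 + (0.36×1 + 0.64×1) = 2
Population E: 1 + 2 = 3
Population F: 1 + (0.48×2 + 0.28×1 + 0.24×2) = 2.72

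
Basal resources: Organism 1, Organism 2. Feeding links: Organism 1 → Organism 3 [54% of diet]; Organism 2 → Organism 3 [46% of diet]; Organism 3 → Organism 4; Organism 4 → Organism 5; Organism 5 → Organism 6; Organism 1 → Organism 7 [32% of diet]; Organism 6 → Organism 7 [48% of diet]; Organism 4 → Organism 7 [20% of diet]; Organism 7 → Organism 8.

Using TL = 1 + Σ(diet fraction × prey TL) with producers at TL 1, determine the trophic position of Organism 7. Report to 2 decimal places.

4.32

Organism 3: 1 + (0.54×1 + 0.46×1) = 2
Organism 4: 1 + 2 = 3
Organism 5: 1 + 3 = 4
Organism 6: 1 + 4 = 5
Organism 7: 1 + (0.32×1 + 0.48×5 + 0.2×3) = 4.32
Organism 8: 1 + 4.32 = 5.32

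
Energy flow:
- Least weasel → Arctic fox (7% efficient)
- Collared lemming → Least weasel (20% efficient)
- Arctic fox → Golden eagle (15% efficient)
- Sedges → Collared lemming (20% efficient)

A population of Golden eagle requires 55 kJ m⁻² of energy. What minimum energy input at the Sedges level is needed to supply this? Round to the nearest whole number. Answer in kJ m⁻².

Cumulative transfer efficiency: 0.2 × 0.2 × 0.07 × 0.15 = 0.00042
Sedges energy = 55 / 0.00042 = 130952 kJ m⁻²

130952 kJ m⁻²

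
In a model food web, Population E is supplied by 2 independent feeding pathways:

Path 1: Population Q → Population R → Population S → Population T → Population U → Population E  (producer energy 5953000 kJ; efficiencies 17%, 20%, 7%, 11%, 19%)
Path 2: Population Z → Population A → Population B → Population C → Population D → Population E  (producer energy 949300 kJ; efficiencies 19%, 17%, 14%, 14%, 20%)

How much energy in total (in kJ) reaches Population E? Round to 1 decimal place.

Path 1: 5953000 × 0.17 × 0.2 × 0.07 × 0.11 × 0.19 = 296.114126 kJ
Path 2: 949300 × 0.19 × 0.17 × 0.14 × 0.14 × 0.2 = 120.1965688 kJ
Total at Population E: 296.114126 + 120.1965688 = 416.3106948 kJ

416.3 kJ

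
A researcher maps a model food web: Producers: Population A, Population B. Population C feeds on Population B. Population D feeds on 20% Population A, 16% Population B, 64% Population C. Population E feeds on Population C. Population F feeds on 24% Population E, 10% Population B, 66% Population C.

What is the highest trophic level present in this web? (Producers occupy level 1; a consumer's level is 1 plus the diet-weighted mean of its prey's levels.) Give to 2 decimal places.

3.14

Population C: 1 + 1 = 2
Population D: 1 + (0.2×1 + 0.16×1 + 0.64×2) = 2.64
Population E: 1 + 2 = 3
Population F: 1 + (0.24×3 + 0.1×1 + 0.66×2) = 3.14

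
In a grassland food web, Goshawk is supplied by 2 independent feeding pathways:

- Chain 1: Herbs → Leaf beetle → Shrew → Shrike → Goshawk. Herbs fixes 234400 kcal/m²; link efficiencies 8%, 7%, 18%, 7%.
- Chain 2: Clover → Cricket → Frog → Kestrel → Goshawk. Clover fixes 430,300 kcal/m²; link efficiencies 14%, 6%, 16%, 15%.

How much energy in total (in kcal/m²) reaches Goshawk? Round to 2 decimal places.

103.29 kcal/m²

Chain 1: 234400 × 0.08 × 0.07 × 0.18 × 0.07 = 16.539264 kcal/m²
Chain 2: 430300 × 0.14 × 0.06 × 0.16 × 0.15 = 86.74848 kcal/m²
Total at Goshawk: 16.539264 + 86.74848 = 103.287744 kcal/m²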